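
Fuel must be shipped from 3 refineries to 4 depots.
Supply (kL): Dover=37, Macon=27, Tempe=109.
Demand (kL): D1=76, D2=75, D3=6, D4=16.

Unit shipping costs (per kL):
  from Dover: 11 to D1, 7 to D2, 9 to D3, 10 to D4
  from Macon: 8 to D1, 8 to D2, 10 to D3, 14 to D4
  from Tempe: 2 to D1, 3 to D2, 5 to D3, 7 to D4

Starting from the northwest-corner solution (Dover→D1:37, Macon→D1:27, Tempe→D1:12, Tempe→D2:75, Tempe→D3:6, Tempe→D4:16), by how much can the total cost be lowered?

Current plan cost = 37·11 + 27·8 + 12·2 + 75·3 + 6·5 + 16·7 = 1014.
Optimal plan:
  Dover->D2: 21 × 7 = 147
  Dover->D4: 16 × 10 = 160
  Macon->D2: 27 × 8 = 216
  Tempe->D1: 76 × 2 = 152
  Tempe->D2: 27 × 3 = 81
  Tempe->D3: 6 × 5 = 30
Optimal cost = 786.
Saving = 1014 − 786 = 228.

228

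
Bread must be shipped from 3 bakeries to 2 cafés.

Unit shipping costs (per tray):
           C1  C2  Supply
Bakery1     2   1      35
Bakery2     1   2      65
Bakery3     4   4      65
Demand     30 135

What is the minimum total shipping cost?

A cheapest plan:
  Bakery1→C2: 35 × 1 = 35
  Bakery2→C1: 30 × 1 = 30
  Bakery2→C2: 35 × 2 = 70
  Bakery3→C2: 65 × 4 = 260
Total = 35 + 30 + 70 + 260 = 395.

395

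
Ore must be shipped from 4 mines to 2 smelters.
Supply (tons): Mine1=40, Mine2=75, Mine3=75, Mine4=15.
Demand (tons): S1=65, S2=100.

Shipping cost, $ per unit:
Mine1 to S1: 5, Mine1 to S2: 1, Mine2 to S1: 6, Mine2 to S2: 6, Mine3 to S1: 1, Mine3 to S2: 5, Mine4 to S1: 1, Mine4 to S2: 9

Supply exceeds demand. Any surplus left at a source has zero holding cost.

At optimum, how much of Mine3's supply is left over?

0

An optimal plan:
  Mine1 to S2: 40 × $1 = $40
  Mine2 to S2: 35 × $6 = $210
  Mine3 to S1: 50 × $1 = $50
  Mine3 to S2: 25 × $5 = $125
  Mine4 to S1: 15 × $1 = $15
Total cost = $440.
Mine3 ships 75 of its 75, leaving 0.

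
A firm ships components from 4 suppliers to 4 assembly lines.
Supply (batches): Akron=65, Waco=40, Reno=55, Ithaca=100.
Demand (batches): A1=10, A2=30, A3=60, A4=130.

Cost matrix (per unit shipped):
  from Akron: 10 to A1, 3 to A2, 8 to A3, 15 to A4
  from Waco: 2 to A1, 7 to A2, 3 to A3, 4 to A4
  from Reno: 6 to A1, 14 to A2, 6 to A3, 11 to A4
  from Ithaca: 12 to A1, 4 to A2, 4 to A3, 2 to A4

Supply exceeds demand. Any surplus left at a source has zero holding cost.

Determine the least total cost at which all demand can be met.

800

One minimum-cost allocation:
  Akron–A2: 30 × 3 = 90
  Akron–A3: 5 × 8 = 40
  Waco–A1: 10 × 2 = 20
  Waco–A4: 30 × 4 = 120
  Reno–A3: 55 × 6 = 330
  Ithaca–A4: 100 × 2 = 200
Total = 90 + 40 + 20 + 120 + 330 + 200 = 800.
(Supply check: Akron ships 35; Waco ships 40; Reno ships 55; Ithaca ships 100.)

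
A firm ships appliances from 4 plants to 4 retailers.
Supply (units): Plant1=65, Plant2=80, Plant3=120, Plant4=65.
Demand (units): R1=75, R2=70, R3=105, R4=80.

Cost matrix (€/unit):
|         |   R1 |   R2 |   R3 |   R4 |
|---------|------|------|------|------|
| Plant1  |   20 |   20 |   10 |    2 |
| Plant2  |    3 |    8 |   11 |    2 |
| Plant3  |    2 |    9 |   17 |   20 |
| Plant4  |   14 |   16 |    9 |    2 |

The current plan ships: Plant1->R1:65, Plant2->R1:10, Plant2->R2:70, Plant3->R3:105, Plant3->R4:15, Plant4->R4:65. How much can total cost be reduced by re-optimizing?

Current plan cost = 65·20 + 10·3 + 70·8 + 105·17 + 15·20 + 65·2 = €4105.
Optimal plan:
  Plant1 to R3: 40 × €10 = €400
  Plant1 to R4: 25 × €2 = €50
  Plant2 to R2: 25 × €8 = €200
  Plant2 to R4: 55 × €2 = €110
  Plant3 to R1: 75 × €2 = €150
  Plant3 to R2: 45 × €9 = €405
  Plant4 to R3: 65 × €9 = €585
Optimal cost = €1900.
Saving = 4105 − 1900 = €2205.

2205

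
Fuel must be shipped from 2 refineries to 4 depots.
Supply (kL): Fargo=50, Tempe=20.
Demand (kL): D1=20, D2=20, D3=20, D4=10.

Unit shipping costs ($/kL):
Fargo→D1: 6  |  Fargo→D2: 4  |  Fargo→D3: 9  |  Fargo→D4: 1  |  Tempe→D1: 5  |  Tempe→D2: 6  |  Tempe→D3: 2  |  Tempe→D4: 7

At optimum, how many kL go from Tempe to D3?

Optimal shipments:
  Fargo to D1: 20 kL
  Fargo to D2: 20 kL
  Fargo to D4: 10 kL
  Tempe to D3: 20 kL
Total cost = $250.
So Tempe→D3 carries 20 kL.

20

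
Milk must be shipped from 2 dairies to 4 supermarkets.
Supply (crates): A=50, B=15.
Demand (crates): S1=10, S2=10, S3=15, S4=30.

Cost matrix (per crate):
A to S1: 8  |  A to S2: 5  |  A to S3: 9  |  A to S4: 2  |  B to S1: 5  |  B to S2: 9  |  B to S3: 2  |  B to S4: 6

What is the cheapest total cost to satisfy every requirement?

220

One minimum-cost allocation:
  A to S1: 10 × 8 = 80
  A to S2: 10 × 5 = 50
  A to S4: 30 × 2 = 60
  B to S3: 15 × 2 = 30
Total = 80 + 50 + 60 + 30 = 220.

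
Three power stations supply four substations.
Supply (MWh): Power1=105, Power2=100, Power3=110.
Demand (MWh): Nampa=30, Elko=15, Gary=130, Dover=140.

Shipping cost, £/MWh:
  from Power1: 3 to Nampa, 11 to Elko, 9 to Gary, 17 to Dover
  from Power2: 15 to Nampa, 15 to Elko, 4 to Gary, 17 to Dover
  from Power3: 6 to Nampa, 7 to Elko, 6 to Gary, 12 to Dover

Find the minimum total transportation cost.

Optimal allocation:
  Power1→Nampa: 30 × £3 = £90
  Power1→Elko: 15 × £11 = £165
  Power1→Gary: 30 × £9 = £270
  Power1→Dover: 30 × £17 = £510
  Power2→Gary: 100 × £4 = £400
  Power3→Dover: 110 × £12 = £1320
Total = 90 + 165 + 270 + 510 + 400 + 1320 = £2755.
(Supply check: Power1 ships 105; Power2 ships 100; Power3 ships 110.)

2755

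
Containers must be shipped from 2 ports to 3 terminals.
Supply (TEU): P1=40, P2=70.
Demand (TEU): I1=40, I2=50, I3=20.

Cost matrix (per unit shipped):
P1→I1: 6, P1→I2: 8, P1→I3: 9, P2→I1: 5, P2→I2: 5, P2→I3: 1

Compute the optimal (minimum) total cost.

An optimal shipping plan:
  P1->I1: 40 × 6 = 240
  P2->I2: 50 × 5 = 250
  P2->I3: 20 × 1 = 20
Total = 240 + 250 + 20 = 510.

510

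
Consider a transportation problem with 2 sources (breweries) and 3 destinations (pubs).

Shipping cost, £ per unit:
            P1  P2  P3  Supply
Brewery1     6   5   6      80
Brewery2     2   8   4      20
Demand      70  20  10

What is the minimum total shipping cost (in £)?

500

One minimum-cost allocation:
  Brewery1–P1: 50 × £6 = £300
  Brewery1–P2: 20 × £5 = £100
  Brewery1–P3: 10 × £6 = £60
  Brewery2–P1: 20 × £2 = £40
Total = 300 + 100 + 60 + 40 = £500.
(Supply check: Brewery1 ships 80; Brewery2 ships 20.)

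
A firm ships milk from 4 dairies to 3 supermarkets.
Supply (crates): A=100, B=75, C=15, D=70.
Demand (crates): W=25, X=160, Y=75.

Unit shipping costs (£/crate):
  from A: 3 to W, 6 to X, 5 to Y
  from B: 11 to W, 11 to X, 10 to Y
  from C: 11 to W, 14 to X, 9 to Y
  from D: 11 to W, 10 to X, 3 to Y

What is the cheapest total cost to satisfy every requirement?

A cheapest plan:
  A–W: 15 × £3 = £45
  A–X: 85 × £6 = £510
  B–X: 75 × £11 = £825
  C–W: 10 × £11 = £110
  C–Y: 5 × £9 = £45
  D–Y: 70 × £3 = £210
Total = 45 + 510 + 825 + 110 + 45 + 210 = £1745.
(Supply check: A ships 100; B ships 75; C ships 15; D ships 70.)

1745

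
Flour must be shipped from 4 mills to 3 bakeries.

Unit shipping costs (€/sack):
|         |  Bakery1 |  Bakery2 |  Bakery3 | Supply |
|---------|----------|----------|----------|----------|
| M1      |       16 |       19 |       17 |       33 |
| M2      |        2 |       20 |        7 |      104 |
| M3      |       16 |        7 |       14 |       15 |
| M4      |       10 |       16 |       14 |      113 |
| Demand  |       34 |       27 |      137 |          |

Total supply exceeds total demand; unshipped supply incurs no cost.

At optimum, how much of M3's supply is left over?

An optimal plan:
  M2–Bakery1: 34 sacks
  M2–Bakery3: 70 sacks
  M3–Bakery2: 15 sacks
  M4–Bakery2: 12 sacks
  M4–Bakery3: 67 sacks
Total cost = €1793.
M3 ships 15 of its 15, leaving 0.

0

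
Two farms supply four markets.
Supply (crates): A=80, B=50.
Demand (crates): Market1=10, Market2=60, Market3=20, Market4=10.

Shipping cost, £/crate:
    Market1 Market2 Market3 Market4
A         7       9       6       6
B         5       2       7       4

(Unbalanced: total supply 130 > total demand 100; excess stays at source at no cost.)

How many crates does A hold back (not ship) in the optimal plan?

An optimal plan:
  A→Market1: 10 × £7 = £70
  A→Market2: 10 × £9 = £90
  A→Market3: 20 × £6 = £120
  A→Market4: 10 × £6 = £60
  B→Market2: 50 × £2 = £100
Total cost = £440.
A ships 50 of its 80, leaving 30.

30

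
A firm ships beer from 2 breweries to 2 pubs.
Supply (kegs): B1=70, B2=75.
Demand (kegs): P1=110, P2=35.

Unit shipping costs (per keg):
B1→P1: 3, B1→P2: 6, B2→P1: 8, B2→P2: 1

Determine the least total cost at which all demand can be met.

One minimum-cost allocation:
  B1 to P1: 70 × 3 = 210
  B2 to P1: 40 × 8 = 320
  B2 to P2: 35 × 1 = 35
Total = 210 + 320 + 35 = 565.

565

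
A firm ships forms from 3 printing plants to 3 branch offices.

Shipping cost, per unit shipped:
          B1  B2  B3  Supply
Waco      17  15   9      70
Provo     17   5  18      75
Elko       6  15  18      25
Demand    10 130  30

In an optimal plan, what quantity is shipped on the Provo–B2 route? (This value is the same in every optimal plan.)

75

The minimum-cost plan:
  Waco->B2: 40 × 15 = 600
  Waco->B3: 30 × 9 = 270
  Provo->B2: 75 × 5 = 375
  Elko->B1: 10 × 6 = 60
  Elko->B2: 15 × 15 = 225
Total cost = 1530.
So Provo→B2 carries 75 boxes.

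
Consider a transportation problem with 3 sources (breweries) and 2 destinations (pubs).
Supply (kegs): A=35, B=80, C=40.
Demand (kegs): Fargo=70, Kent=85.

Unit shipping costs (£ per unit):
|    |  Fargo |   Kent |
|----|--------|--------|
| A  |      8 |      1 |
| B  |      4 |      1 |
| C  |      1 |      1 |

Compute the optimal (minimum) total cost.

A cheapest plan:
  A–Kent: 35 × £1 = £35
  B–Fargo: 30 × £4 = £120
  B–Kent: 50 × £1 = £50
  C–Fargo: 40 × £1 = £40
Total = 35 + 120 + 50 + 40 = £245.
(Supply check: A ships 35; B ships 80; C ships 40.)

245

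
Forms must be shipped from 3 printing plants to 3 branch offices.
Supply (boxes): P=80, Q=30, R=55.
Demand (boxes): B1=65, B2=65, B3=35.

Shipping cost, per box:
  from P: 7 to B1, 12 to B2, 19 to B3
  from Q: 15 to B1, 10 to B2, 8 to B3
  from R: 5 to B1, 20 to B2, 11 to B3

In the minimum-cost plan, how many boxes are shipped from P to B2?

65

Optimal shipments:
  P to B1: 15 boxes
  P to B2: 65 boxes
  Q to B3: 30 boxes
  R to B1: 50 boxes
  R to B3: 5 boxes
Total cost = 1430.
So P→B2 carries 65 boxes.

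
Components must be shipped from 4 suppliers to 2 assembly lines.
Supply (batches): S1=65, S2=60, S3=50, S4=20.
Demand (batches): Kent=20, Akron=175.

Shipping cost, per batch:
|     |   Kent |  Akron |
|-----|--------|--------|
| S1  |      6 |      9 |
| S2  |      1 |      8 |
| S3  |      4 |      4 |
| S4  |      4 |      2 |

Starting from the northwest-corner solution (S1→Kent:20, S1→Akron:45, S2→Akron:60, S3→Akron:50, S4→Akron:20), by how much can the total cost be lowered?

80

Current plan cost = 20·6 + 45·9 + 60·8 + 50·4 + 20·2 = 1245.
Optimal plan:
  S1->Akron: 65 × 9 = 585
  S2->Kent: 20 × 1 = 20
  S2->Akron: 40 × 8 = 320
  S3->Akron: 50 × 4 = 200
  S4->Akron: 20 × 2 = 40
Optimal cost = 1165.
Saving = 1245 − 1165 = 80.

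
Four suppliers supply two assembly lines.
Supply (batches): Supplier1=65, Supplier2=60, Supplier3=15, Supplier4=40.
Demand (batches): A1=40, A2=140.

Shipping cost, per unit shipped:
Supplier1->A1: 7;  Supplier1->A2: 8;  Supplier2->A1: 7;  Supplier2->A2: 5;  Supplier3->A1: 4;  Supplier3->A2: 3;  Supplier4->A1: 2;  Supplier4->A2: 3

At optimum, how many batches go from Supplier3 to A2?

15

Solving gives:
  Supplier1 to A1: 40 batches
  Supplier1 to A2: 25 batches
  Supplier2 to A2: 60 batches
  Supplier3 to A2: 15 batches
  Supplier4 to A2: 40 batches
Total cost = 945.
So Supplier3→A2 carries 15 batches.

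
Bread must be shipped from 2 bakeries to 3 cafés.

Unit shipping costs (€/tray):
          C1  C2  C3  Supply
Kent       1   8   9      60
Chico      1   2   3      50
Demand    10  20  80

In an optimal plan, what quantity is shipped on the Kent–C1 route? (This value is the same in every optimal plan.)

10

Optimal shipments:
  Kent–C1: 10 trays
  Kent–C2: 20 trays
  Kent–C3: 30 trays
  Chico–C3: 50 trays
Total cost = €590.
So Kent→C1 carries 10 trays.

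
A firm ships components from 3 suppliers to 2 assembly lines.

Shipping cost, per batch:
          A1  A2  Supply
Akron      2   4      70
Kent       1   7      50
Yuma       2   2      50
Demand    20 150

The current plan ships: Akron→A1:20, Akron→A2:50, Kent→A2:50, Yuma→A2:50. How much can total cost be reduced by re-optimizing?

Current plan cost = 20·2 + 50·4 + 50·7 + 50·2 = 690.
Optimal plan:
  Akron to A2: 70 × 4 = 280
  Kent to A1: 20 × 1 = 20
  Kent to A2: 30 × 7 = 210
  Yuma to A2: 50 × 2 = 100
Optimal cost = 610.
Saving = 690 − 610 = 80.

80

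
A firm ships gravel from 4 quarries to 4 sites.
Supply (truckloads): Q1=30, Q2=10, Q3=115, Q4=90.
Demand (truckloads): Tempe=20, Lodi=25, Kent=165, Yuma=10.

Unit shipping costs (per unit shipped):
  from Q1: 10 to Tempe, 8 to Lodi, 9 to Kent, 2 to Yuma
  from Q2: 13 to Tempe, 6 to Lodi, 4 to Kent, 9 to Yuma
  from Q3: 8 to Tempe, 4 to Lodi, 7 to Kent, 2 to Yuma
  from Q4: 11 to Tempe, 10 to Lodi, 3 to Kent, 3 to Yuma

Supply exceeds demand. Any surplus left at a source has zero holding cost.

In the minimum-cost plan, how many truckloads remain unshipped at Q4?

0

An optimal plan:
  Q1->Yuma: 10 × 2 = 20
  Q2->Kent: 10 × 4 = 40
  Q3->Tempe: 20 × 8 = 160
  Q3->Lodi: 25 × 4 = 100
  Q3->Kent: 65 × 7 = 455
  Q4->Kent: 90 × 3 = 270
Total cost = 1045.
Q4 ships 90 of its 90, leaving 0.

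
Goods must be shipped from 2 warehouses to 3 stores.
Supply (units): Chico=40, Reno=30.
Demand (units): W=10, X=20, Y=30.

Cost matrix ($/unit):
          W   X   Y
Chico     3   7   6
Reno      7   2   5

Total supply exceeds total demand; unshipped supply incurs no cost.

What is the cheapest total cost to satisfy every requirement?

An optimal shipping plan:
  Chico->W: 10 × $3 = $30
  Chico->Y: 20 × $6 = $120
  Reno->X: 20 × $2 = $40
  Reno->Y: 10 × $5 = $50
Total = 30 + 120 + 40 + 50 = $240.

240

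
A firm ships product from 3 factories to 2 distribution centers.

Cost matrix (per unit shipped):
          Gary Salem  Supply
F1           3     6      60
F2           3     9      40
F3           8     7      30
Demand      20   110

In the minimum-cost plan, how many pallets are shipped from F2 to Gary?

The minimum-cost plan:
  F1→Salem: 60 × 6 = 360
  F2→Gary: 20 × 3 = 60
  F2→Salem: 20 × 9 = 180
  F3→Salem: 30 × 7 = 210
Total cost = 810.
So F2→Gary carries 20 pallets.

20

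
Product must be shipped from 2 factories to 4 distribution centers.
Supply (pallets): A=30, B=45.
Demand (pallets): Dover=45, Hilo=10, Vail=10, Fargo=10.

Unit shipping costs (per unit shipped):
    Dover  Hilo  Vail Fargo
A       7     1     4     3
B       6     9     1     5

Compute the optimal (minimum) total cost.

An optimal shipping plan:
  A to Dover: 10 × 7 = 70
  A to Hilo: 10 × 1 = 10
  A to Fargo: 10 × 3 = 30
  B to Dover: 35 × 6 = 210
  B to Vail: 10 × 1 = 10
Total = 70 + 10 + 30 + 210 + 10 = 330.

330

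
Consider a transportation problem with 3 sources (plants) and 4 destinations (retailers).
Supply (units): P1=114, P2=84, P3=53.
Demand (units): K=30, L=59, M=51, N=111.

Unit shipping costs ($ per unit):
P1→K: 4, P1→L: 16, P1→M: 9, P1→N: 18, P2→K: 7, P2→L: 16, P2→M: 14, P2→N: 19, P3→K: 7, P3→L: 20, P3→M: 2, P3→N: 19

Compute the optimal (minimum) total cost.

A cheapest plan:
  P1 to K: 30 × $4 = $120
  P1 to N: 84 × $18 = $1512
  P2 to L: 59 × $16 = $944
  P2 to N: 25 × $19 = $475
  P3 to M: 51 × $2 = $102
  P3 to N: 2 × $19 = $38
Total = 120 + 1512 + 944 + 475 + 102 + 38 = $3191.

3191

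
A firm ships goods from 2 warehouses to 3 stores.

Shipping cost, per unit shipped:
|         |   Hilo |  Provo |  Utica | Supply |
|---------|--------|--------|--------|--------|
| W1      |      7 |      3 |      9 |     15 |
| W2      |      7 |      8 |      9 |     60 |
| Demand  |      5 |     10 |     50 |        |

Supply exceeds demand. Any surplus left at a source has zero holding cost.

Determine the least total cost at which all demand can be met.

An optimal shipping plan:
  W1–Provo: 10 × 3 = 30
  W1–Utica: 5 × 9 = 45
  W2–Hilo: 5 × 7 = 35
  W2–Utica: 45 × 9 = 405
Total = 30 + 45 + 35 + 405 = 515.

515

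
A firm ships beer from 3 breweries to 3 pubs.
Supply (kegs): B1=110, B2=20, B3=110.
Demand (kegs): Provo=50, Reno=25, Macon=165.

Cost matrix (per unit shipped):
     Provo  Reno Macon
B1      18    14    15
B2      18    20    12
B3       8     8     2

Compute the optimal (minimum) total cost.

2235

Optimal allocation:
  B1 to Provo: 50 × 18 = 900
  B1 to Reno: 25 × 14 = 350
  B1 to Macon: 35 × 15 = 525
  B2 to Macon: 20 × 12 = 240
  B3 to Macon: 110 × 2 = 220
Total = 900 + 350 + 525 + 240 + 220 = 2235.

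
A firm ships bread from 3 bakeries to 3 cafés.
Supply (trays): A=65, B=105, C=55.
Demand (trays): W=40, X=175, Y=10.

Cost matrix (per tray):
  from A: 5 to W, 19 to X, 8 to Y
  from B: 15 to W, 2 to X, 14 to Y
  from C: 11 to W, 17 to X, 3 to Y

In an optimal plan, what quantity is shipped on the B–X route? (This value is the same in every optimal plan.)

105

Optimal shipments:
  A–W: 40 × 5 = 200
  A–X: 25 × 19 = 475
  B–X: 105 × 2 = 210
  C–X: 45 × 17 = 765
  C–Y: 10 × 3 = 30
Total cost = 1680.
So B→X carries 105 trays.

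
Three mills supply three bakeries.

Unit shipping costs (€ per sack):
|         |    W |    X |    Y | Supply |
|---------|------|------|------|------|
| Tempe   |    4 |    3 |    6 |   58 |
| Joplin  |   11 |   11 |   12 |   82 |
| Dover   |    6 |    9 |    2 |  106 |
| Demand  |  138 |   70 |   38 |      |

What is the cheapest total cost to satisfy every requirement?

1560

Optimal allocation:
  Tempe to X: 58 sacks
  Joplin to W: 70 sacks
  Joplin to X: 12 sacks
  Dover to W: 68 sacks
  Dover to Y: 38 sacks
Total cost = €1560.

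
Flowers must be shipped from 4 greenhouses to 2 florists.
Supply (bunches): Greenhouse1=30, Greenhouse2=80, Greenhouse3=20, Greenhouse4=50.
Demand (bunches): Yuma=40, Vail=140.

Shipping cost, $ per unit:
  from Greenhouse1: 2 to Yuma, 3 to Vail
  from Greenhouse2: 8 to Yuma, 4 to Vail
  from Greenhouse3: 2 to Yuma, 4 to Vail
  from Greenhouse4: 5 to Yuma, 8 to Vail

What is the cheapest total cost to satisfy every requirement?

770

A cheapest plan:
  Greenhouse1->Vail: 30 × $3 = $90
  Greenhouse2->Vail: 80 × $4 = $320
  Greenhouse3->Vail: 20 × $4 = $80
  Greenhouse4->Yuma: 40 × $5 = $200
  Greenhouse4->Vail: 10 × $8 = $80
Total = 90 + 320 + 80 + 200 + 80 = $770.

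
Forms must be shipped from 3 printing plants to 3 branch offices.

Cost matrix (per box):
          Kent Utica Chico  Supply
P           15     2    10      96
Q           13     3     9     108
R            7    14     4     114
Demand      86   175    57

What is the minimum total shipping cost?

1404

A cheapest plan:
  P->Utica: 96 boxes
  Q->Utica: 79 boxes
  Q->Chico: 29 boxes
  R->Kent: 86 boxes
  R->Chico: 28 boxes
Total cost = 1404.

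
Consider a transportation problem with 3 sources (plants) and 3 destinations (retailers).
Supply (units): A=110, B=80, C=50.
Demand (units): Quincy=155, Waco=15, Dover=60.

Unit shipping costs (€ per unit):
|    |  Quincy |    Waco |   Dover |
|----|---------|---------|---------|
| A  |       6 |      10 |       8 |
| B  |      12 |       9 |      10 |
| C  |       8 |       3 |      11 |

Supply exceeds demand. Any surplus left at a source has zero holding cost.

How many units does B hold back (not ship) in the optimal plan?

10

Minimum-cost shipments:
  A->Quincy: 110 × €6 = €660
  B->Quincy: 10 × €12 = €120
  B->Dover: 60 × €10 = €600
  C->Quincy: 35 × €8 = €280
  C->Waco: 15 × €3 = €45
Total cost = €1705.
B ships 70 of its 80, leaving 10.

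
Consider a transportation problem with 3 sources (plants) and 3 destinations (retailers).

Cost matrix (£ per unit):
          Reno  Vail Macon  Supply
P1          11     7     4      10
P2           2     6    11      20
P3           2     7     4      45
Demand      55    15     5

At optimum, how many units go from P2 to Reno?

Solving gives:
  P1→Vail: 5 × £7 = £35
  P1→Macon: 5 × £4 = £20
  P2→Reno: 10 × £2 = £20
  P2→Vail: 10 × £6 = £60
  P3→Reno: 45 × £2 = £90
Total cost = £225.
So P2→Reno carries 10 units.

10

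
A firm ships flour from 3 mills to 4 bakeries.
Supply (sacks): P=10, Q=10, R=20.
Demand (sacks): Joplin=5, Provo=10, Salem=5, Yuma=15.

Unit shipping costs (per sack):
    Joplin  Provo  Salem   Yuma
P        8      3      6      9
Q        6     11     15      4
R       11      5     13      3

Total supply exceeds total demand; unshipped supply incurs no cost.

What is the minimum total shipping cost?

Optimal allocation:
  P→Provo: 5 sacks
  P→Salem: 5 sacks
  Q→Joplin: 5 sacks
  R→Provo: 5 sacks
  R→Yuma: 15 sacks
Total cost = 145.

145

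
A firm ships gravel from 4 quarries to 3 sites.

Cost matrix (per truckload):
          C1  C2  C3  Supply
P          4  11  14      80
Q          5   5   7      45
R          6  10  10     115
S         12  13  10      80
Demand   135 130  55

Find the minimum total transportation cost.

2350

An optimal shipping plan:
  P–C1: 80 × 4 = 320
  Q–C2: 45 × 5 = 225
  R–C1: 55 × 6 = 330
  R–C2: 60 × 10 = 600
  S–C2: 25 × 13 = 325
  S–C3: 55 × 10 = 550
Total = 320 + 225 + 330 + 600 + 325 + 550 = 2350.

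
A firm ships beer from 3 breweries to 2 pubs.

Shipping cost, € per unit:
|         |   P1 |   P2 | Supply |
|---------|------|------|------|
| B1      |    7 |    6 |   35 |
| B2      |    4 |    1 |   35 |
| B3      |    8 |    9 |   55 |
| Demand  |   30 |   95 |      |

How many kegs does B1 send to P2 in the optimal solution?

The minimum-cost plan:
  B1–P2: 35 × €6 = €210
  B2–P2: 35 × €1 = €35
  B3–P1: 30 × €8 = €240
  B3–P2: 25 × €9 = €225
Total cost = €710.
So B1→P2 carries 35 kegs.

35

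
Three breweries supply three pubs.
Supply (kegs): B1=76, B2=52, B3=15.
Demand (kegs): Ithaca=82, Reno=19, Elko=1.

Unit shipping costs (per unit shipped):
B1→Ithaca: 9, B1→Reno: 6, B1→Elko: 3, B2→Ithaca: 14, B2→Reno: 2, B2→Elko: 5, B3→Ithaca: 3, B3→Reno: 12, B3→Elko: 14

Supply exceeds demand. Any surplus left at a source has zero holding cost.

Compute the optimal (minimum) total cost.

An optimal shipping plan:
  B1–Ithaca: 67 × 9 = 603
  B1–Elko: 1 × 3 = 3
  B2–Reno: 19 × 2 = 38
  B3–Ithaca: 15 × 3 = 45
Total = 603 + 3 + 38 + 45 = 689.
(Supply check: B1 ships 68; B2 ships 19; B3 ships 15.)

689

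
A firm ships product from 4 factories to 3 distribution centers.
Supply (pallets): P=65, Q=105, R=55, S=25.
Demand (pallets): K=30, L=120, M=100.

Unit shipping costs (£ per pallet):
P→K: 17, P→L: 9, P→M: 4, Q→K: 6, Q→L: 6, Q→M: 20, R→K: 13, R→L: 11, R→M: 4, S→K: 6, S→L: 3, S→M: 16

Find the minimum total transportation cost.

A cheapest plan:
  P to L: 20 × £9 = £180
  P to M: 45 × £4 = £180
  Q to K: 30 × £6 = £180
  Q to L: 75 × £6 = £450
  R to M: 55 × £4 = £220
  S to L: 25 × £3 = £75
Total = 180 + 180 + 180 + 450 + 220 + 75 = £1285.
(Supply check: P ships 65; Q ships 105; R ships 55; S ships 25.)

1285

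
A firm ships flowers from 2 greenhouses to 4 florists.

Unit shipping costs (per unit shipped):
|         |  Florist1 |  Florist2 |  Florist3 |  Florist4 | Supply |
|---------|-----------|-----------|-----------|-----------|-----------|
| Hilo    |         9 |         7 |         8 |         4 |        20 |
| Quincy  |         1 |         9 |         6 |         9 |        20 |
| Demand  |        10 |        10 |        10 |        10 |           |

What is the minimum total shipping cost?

180

Optimal allocation:
  Hilo to Florist2: 10 × 7 = 70
  Hilo to Florist4: 10 × 4 = 40
  Quincy to Florist1: 10 × 1 = 10
  Quincy to Florist3: 10 × 6 = 60
Total = 70 + 40 + 10 + 60 = 180.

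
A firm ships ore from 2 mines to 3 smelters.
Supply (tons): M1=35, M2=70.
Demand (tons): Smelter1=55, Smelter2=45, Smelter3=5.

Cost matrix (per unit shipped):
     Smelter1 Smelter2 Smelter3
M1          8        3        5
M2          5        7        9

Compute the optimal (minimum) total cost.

495

One minimum-cost allocation:
  M1 to Smelter2: 35 × 3 = 105
  M2 to Smelter1: 55 × 5 = 275
  M2 to Smelter2: 10 × 7 = 70
  M2 to Smelter3: 5 × 9 = 45
Total = 105 + 275 + 70 + 45 = 495.
(Supply check: M1 ships 35; M2 ships 70.)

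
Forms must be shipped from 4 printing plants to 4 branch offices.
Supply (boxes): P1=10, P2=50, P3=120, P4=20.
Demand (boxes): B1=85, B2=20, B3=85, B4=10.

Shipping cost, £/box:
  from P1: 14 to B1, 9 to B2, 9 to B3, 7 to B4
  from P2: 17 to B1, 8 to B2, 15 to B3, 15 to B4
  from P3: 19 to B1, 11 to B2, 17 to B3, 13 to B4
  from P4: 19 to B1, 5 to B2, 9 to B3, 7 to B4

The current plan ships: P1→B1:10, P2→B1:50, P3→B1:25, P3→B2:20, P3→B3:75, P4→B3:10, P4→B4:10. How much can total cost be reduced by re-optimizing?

70

Current plan cost = 10·14 + 50·17 + 25·19 + 20·11 + 75·17 + 10·9 + 10·7 = £3120.
Optimal plan:
  P1 to B3: 10 × £9 = £90
  P2 to B1: 30 × £17 = £510
  P2 to B2: 20 × £8 = £160
  P3 to B1: 55 × £19 = £1045
  P3 to B3: 55 × £17 = £935
  P3 to B4: 10 × £13 = £130
  P4 to B3: 20 × £9 = £180
Optimal cost = £3050.
Saving = 3120 − 3050 = £70.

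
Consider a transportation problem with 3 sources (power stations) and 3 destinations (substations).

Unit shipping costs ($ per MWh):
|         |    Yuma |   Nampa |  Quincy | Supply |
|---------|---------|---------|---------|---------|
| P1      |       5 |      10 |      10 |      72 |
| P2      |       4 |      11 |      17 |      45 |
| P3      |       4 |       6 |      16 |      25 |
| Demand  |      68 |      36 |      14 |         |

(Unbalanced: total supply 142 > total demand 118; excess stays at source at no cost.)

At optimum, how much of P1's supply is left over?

24

An optimal plan:
  P1->Yuma: 23 × $5 = $115
  P1->Nampa: 11 × $10 = $110
  P1->Quincy: 14 × $10 = $140
  P2->Yuma: 45 × $4 = $180
  P3->Nampa: 25 × $6 = $150
Total cost = $695.
P1 ships 48 of its 72, leaving 24.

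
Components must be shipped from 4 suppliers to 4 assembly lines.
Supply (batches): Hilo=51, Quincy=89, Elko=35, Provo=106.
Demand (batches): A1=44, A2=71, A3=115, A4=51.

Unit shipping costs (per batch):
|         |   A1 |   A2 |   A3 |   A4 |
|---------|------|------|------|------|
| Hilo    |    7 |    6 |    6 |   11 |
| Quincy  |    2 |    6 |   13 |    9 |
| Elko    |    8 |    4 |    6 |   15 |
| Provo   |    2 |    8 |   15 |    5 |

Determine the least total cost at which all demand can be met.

One minimum-cost allocation:
  Hilo to A3: 51 batches
  Quincy to A2: 71 batches
  Quincy to A3: 18 batches
  Elko to A3: 35 batches
  Provo to A1: 44 batches
  Provo to A3: 11 batches
  Provo to A4: 51 batches
Total cost = 1684.
(Supply check: Hilo ships 51; Quincy ships 89; Elko ships 35; Provo ships 106.)

1684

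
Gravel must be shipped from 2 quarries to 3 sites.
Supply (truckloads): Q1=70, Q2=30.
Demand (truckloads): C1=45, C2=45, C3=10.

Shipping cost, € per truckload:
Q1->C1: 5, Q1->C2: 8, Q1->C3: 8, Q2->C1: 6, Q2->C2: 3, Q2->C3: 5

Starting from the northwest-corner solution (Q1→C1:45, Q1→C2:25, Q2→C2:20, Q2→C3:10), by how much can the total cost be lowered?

Current plan cost = 45·5 + 25·8 + 20·3 + 10·5 = €535.
Optimal plan:
  Q1->C1: 45 truckloads
  Q1->C2: 15 truckloads
  Q1->C3: 10 truckloads
  Q2->C2: 30 truckloads
Optimal cost = €515.
Saving = 535 − 515 = €20.

20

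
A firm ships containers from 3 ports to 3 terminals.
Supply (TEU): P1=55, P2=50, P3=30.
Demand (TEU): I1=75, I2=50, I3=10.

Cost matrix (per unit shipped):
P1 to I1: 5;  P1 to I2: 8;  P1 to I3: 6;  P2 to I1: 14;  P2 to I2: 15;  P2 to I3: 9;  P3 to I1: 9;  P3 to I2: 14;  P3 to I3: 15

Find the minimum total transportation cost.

1265

Optimal allocation:
  P1->I1: 45 TEU
  P1->I2: 10 TEU
  P2->I2: 40 TEU
  P2->I3: 10 TEU
  P3->I1: 30 TEU
Total cost = 1265.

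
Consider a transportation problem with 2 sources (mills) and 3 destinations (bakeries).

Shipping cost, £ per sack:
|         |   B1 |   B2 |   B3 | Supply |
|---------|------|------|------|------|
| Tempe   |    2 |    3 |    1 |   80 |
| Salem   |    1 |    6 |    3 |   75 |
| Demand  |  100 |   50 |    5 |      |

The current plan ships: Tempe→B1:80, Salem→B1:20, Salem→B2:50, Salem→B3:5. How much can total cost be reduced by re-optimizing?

Current plan cost = 80·2 + 20·1 + 50·6 + 5·3 = £495.
Optimal plan:
  Tempe→B1: 25 sacks
  Tempe→B2: 50 sacks
  Tempe→B3: 5 sacks
  Salem→B1: 75 sacks
Optimal cost = £280.
Saving = 495 − 280 = £215.

215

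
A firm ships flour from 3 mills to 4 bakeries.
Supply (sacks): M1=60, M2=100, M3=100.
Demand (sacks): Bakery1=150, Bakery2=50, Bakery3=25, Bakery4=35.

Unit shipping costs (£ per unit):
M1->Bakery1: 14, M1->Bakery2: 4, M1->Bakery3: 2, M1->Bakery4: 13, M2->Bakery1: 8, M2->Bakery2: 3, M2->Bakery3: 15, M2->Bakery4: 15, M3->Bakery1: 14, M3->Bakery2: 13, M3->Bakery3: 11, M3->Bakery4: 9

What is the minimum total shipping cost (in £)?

One minimum-cost allocation:
  M1 to Bakery2: 35 × £4 = £140
  M1 to Bakery3: 25 × £2 = £50
  M2 to Bakery1: 85 × £8 = £680
  M2 to Bakery2: 15 × £3 = £45
  M3 to Bakery1: 65 × £14 = £910
  M3 to Bakery4: 35 × £9 = £315
Total = 140 + 50 + 680 + 45 + 910 + 315 = £2140.

2140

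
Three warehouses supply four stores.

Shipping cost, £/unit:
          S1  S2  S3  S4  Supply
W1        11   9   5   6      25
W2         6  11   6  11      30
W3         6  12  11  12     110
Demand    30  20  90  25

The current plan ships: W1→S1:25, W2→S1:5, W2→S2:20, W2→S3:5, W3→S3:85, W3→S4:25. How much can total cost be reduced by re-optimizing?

Current plan cost = 25·11 + 5·6 + 20·11 + 5·6 + 85·11 + 25·12 = £1790.
Optimal plan:
  W1–S4: 25 units
  W2–S3: 30 units
  W3–S1: 30 units
  W3–S2: 20 units
  W3–S3: 60 units
Optimal cost = £1410.
Saving = 1790 − 1410 = £380.

380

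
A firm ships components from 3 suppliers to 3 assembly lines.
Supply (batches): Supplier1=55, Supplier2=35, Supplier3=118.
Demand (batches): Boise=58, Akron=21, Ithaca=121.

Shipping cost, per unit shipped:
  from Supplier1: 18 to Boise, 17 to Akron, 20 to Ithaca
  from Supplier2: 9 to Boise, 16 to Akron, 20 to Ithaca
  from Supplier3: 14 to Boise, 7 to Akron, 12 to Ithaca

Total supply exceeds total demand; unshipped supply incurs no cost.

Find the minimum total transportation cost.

A cheapest plan:
  Supplier1→Boise: 23 × 18 = 414
  Supplier1→Ithaca: 24 × 20 = 480
  Supplier2→Boise: 35 × 9 = 315
  Supplier3→Akron: 21 × 7 = 147
  Supplier3→Ithaca: 97 × 12 = 1164
Total = 414 + 480 + 315 + 147 + 1164 = 2520.

2520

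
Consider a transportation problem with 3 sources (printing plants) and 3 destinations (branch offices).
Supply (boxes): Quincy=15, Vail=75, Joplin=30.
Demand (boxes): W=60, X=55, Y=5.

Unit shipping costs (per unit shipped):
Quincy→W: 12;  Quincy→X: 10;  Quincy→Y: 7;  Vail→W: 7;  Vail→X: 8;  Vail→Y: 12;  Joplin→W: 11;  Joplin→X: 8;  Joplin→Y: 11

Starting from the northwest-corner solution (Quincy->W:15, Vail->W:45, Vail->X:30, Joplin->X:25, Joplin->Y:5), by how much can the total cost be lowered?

75

Current plan cost = 15·12 + 45·7 + 30·8 + 25·8 + 5·11 = 990.
Optimal plan:
  Quincy to X: 10 boxes
  Quincy to Y: 5 boxes
  Vail to W: 60 boxes
  Vail to X: 15 boxes
  Joplin to X: 30 boxes
Optimal cost = 915.
Saving = 990 − 915 = 75.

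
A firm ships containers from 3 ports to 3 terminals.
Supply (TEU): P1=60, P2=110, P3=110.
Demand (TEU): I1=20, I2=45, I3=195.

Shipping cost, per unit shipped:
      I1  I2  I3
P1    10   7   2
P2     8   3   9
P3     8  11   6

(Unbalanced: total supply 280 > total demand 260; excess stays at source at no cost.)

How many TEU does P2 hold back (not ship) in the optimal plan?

20

An optimal plan:
  P1–I3: 60 × 2 = 120
  P2–I1: 20 × 8 = 160
  P2–I2: 45 × 3 = 135
  P2–I3: 25 × 9 = 225
  P3–I3: 110 × 6 = 660
Total cost = 1300.
P2 ships 90 of its 110, leaving 20.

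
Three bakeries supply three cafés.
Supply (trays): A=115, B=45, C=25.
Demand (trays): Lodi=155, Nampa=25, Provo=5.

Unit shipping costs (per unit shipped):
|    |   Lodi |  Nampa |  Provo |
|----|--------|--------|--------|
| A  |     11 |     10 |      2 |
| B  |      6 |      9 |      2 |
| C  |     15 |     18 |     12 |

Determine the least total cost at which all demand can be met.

1840

One minimum-cost allocation:
  A to Lodi: 85 × 11 = 935
  A to Nampa: 25 × 10 = 250
  A to Provo: 5 × 2 = 10
  B to Lodi: 45 × 6 = 270
  C to Lodi: 25 × 15 = 375
Total = 935 + 250 + 10 + 270 + 375 = 1840.
(Supply check: A ships 115; B ships 45; C ships 25.)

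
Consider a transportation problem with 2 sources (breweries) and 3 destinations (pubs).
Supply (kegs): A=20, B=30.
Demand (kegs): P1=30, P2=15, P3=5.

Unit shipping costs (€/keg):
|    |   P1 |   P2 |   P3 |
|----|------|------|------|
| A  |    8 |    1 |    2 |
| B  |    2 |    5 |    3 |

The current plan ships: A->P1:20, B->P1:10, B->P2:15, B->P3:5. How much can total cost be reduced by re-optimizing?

185

Current plan cost = 20·8 + 10·2 + 15·5 + 5·3 = €270.
Optimal plan:
  A->P2: 15 × €1 = €15
  A->P3: 5 × €2 = €10
  B->P1: 30 × €2 = €60
Optimal cost = €85.
Saving = 270 − 85 = €185.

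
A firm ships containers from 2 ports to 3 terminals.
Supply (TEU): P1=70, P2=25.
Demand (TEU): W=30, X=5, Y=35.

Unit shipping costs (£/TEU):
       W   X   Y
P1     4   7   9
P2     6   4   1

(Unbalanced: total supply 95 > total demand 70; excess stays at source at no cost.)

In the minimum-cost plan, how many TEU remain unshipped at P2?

0

An optimal plan:
  P1->W: 30 × £4 = £120
  P1->X: 5 × £7 = £35
  P1->Y: 10 × £9 = £90
  P2->Y: 25 × £1 = £25
Total cost = £270.
P2 ships 25 of its 25, leaving 0.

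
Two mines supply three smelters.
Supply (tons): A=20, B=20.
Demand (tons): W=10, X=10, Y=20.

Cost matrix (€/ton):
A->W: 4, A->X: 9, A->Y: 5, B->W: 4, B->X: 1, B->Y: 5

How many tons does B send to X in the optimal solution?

Solving gives:
  A->W: 10 tons
  A->Y: 10 tons
  B->X: 10 tons
  B->Y: 10 tons
Total cost = €150.
So B→X carries 10 tons.

10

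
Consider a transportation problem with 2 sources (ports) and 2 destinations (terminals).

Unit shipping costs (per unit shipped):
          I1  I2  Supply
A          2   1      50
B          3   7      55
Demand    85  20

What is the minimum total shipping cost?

Optimal allocation:
  A–I1: 30 × 2 = 60
  A–I2: 20 × 1 = 20
  B–I1: 55 × 3 = 165
Total = 60 + 20 + 165 = 245.
(Supply check: A ships 50; B ships 55.)

245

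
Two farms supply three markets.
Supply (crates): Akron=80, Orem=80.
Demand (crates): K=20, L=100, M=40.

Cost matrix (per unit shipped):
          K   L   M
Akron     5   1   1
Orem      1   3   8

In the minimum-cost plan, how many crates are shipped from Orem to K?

20

Optimal shipments:
  Akron–L: 40 × 1 = 40
  Akron–M: 40 × 1 = 40
  Orem–K: 20 × 1 = 20
  Orem–L: 60 × 3 = 180
Total cost = 280.
So Orem→K carries 20 crates.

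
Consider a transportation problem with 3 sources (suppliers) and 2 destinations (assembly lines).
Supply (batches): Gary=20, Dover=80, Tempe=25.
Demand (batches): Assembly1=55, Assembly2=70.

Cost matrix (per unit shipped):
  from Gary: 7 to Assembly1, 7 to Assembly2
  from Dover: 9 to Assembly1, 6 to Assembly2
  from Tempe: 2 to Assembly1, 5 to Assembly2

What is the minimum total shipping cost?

700

An optimal shipping plan:
  Gary–Assembly1: 20 × 7 = 140
  Dover–Assembly1: 10 × 9 = 90
  Dover–Assembly2: 70 × 6 = 420
  Tempe–Assembly1: 25 × 2 = 50
Total = 140 + 90 + 420 + 50 = 700.
(Supply check: Gary ships 20; Dover ships 80; Tempe ships 25.)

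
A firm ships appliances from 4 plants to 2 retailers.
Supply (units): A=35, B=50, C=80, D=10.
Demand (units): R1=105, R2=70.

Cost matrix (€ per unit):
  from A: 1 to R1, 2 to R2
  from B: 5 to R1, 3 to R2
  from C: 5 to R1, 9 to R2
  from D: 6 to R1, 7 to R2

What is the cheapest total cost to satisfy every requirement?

665

Optimal allocation:
  A→R1: 25 × €1 = €25
  A→R2: 10 × €2 = €20
  B→R2: 50 × €3 = €150
  C→R1: 80 × €5 = €400
  D→R2: 10 × €7 = €70
Total = 25 + 20 + 150 + 400 + 70 = €665.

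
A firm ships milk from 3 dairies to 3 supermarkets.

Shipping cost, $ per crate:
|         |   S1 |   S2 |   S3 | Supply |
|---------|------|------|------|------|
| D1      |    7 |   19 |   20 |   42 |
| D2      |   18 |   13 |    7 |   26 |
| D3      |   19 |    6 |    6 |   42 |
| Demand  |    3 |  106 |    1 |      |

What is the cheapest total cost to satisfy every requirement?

1346

A cheapest plan:
  D1->S1: 3 × $7 = $21
  D1->S2: 39 × $19 = $741
  D2->S2: 25 × $13 = $325
  D2->S3: 1 × $7 = $7
  D3->S2: 42 × $6 = $252
Total = 21 + 741 + 325 + 7 + 252 = $1346.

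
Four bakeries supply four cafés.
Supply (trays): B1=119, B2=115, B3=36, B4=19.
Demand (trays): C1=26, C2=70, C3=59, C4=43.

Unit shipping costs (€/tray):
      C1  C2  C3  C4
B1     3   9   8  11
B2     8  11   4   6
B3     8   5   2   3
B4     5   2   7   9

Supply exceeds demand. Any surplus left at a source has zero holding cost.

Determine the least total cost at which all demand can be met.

925

A cheapest plan:
  B1→C1: 26 × €3 = €78
  B1→C2: 15 × €9 = €135
  B2→C3: 59 × €4 = €236
  B2→C4: 43 × €6 = €258
  B3→C2: 36 × €5 = €180
  B4→C2: 19 × €2 = €38
Total = 78 + 135 + 236 + 258 + 180 + 38 = €925.
(Supply check: B1 ships 41; B2 ships 102; B3 ships 36; B4 ships 19.)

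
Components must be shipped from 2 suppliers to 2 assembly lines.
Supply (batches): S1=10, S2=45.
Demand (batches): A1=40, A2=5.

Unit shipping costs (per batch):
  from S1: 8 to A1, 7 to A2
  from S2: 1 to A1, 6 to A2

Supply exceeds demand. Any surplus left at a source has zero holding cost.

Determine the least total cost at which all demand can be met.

70

A cheapest plan:
  S2→A1: 40 × 1 = 40
  S2→A2: 5 × 6 = 30
Total = 40 + 30 = 70.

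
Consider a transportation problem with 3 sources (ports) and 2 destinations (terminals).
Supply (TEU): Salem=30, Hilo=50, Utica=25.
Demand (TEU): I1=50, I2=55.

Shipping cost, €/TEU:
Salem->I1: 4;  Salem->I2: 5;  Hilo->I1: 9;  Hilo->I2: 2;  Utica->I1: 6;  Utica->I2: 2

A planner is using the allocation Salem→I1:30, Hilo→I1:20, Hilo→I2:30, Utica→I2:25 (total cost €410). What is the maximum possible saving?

Current plan cost = 30·4 + 20·9 + 30·2 + 25·2 = €410.
Optimal plan:
  Salem→I1: 30 × €4 = €120
  Hilo→I2: 50 × €2 = €100
  Utica→I1: 20 × €6 = €120
  Utica→I2: 5 × €2 = €10
Optimal cost = €350.
Saving = 410 − 350 = €60.

60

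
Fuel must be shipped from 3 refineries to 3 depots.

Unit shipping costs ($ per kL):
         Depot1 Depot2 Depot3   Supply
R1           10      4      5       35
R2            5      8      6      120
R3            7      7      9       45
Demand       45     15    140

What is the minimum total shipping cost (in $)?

One minimum-cost allocation:
  R1 to Depot3: 35 kL
  R2 to Depot1: 15 kL
  R2 to Depot3: 105 kL
  R3 to Depot1: 30 kL
  R3 to Depot2: 15 kL
Total cost = $1195.

1195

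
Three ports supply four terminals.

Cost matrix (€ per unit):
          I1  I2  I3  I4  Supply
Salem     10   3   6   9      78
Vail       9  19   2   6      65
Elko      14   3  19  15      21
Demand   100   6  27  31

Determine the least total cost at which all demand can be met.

1311

Optimal allocation:
  Salem to I1: 78 × €10 = €780
  Vail to I1: 7 × €9 = €63
  Vail to I3: 27 × €2 = €54
  Vail to I4: 31 × €6 = €186
  Elko to I1: 15 × €14 = €210
  Elko to I2: 6 × €3 = €18
Total = 780 + 63 + 54 + 186 + 210 + 18 = €1311.
(Supply check: Salem ships 78; Vail ships 65; Elko ships 21.)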